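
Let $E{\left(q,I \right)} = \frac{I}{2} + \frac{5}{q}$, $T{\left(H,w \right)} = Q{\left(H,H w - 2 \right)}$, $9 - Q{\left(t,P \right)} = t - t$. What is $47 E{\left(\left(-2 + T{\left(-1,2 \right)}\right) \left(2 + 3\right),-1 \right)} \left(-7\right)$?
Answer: $\frac{235}{2} \approx 117.5$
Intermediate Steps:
$Q{\left(t,P \right)} = 9$ ($Q{\left(t,P \right)} = 9 - \left(t - t\right) = 9 - 0 = 9 + 0 = 9$)
$T{\left(H,w \right)} = 9$
$E{\left(q,I \right)} = \frac{I}{2} + \frac{5}{q}$ ($E{\left(q,I \right)} = I \frac{1}{2} + \frac{5}{q} = \frac{I}{2} + \frac{5}{q}$)
$47 E{\left(\left(-2 + T{\left(-1,2 \right)}\right) \left(2 + 3\right),-1 \right)} \left(-7\right) = 47 \left(\frac{1}{2} \left(-1\right) + \frac{5}{\left(-2 + 9\right) \left(2 + 3\right)}\right) \left(-7\right) = 47 \left(- \frac{1}{2} + \frac{5}{7 \cdot 5}\right) \left(-7\right) = 47 \left(- \frac{1}{2} + \frac{5}{35}\right) \left(-7\right) = 47 \left(- \frac{1}{2} + 5 \cdot \frac{1}{35}\right) \left(-7\right) = 47 \left(- \frac{1}{2} + \frac{1}{7}\right) \left(-7\right) = 47 \left(- \frac{5}{14}\right) \left(-7\right) = \left(- \frac{235}{14}\right) \left(-7\right) = \frac{235}{2}$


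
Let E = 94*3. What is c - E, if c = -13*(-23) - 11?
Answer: 6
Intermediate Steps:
c = 288 (c = 299 - 11 = 288)
E = 282
c - E = 288 - 1*282 = 288 - 282 = 6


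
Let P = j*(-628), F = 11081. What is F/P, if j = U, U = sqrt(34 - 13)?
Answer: -1583*sqrt(21)/1884 ≈ -3.8504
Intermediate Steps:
U = sqrt(21) ≈ 4.5826
j = sqrt(21) ≈ 4.5826
P = -628*sqrt(21) (P = sqrt(21)*(-628) = -628*sqrt(21) ≈ -2877.9)
F/P = 11081/((-628*sqrt(21))) = 11081*(-sqrt(21)/13188) = -1583*sqrt(21)/1884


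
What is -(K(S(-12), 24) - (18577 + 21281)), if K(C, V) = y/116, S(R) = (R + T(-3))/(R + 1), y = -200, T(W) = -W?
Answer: 1155932/29 ≈ 39860.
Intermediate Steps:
S(R) = (3 + R)/(1 + R) (S(R) = (R - 1*(-3))/(R + 1) = (R + 3)/(1 + R) = (3 + R)/(1 + R))
K(C, V) = -50/29 (K(C, V) = -200/116 = -200*1/116 = -50/29)
-(K(S(-12), 24) - (18577 + 21281)) = -(-50/29 - (18577 + 21281)) = -(-50/29 - 1*39858) = -(-50/29 - 39858) = -1*(-1155932/29) = 1155932/29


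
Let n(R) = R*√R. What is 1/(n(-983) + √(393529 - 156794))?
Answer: 1/(√236735 - 983*I*√983) ≈ 5.121e-7 + 3.2439e-5*I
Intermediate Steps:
n(R) = R^(3/2)
1/(n(-983) + √(393529 - 156794)) = 1/((-983)^(3/2) + √(393529 - 156794)) = 1/(-983*I*√983 + √236735) = 1/(√236735 - 983*I*√983)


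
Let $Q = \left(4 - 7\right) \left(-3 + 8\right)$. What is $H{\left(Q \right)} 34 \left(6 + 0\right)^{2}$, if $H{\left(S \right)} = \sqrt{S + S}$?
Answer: $1224 i \sqrt{30} \approx 6704.1 i$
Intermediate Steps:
$Q = -15$ ($Q = \left(-3\right) 5 = -15$)
$H{\left(S \right)} = \sqrt{2} \sqrt{S}$ ($H{\left(S \right)} = \sqrt{2 S} = \sqrt{2} \sqrt{S}$)
$H{\left(Q \right)} 34 \left(6 + 0\right)^{2} = \sqrt{2} \sqrt{-15} \cdot 34 \left(6 + 0\right)^{2} = \sqrt{2} i \sqrt{15} \cdot 34 \cdot 6^{2} = i \sqrt{30} \cdot 34 \cdot 36 = 34 i \sqrt{30} \cdot 36 = 1224 i \sqrt{30}$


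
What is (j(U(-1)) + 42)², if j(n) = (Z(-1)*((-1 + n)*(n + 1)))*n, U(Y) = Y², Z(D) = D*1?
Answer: 1764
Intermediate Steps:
Z(D) = D
j(n) = -n*(1 + n)*(-1 + n) (j(n) = (-(-1 + n)*(n + 1))*n = (-(-1 + n)*(1 + n))*n = (-(1 + n)*(-1 + n))*n = -n*(1 + n)*(-1 + n))
(j(U(-1)) + 42)² = (((-1)² - ((-1)²)³) + 42)² = ((1 - 1*1³) + 42)² = ((1 - 1*1) + 42)² = ((1 - 1) + 42)² = (0 + 42)² = 42² = 1764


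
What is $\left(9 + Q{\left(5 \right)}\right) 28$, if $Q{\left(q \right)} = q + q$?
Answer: $532$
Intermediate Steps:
$Q{\left(q \right)} = 2 q$
$\left(9 + Q{\left(5 \right)}\right) 28 = \left(9 + 2 \cdot 5\right) 28 = \left(9 + 10\right) 28 = 19 \cdot 28 = 532$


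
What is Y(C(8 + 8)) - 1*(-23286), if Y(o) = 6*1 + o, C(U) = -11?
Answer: 23281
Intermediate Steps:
Y(o) = 6 + o
Y(C(8 + 8)) - 1*(-23286) = (6 - 11) - 1*(-23286) = -5 + 23286 = 23281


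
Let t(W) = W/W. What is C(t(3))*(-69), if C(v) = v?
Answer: -69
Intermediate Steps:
t(W) = 1
C(t(3))*(-69) = 1*(-69) = -69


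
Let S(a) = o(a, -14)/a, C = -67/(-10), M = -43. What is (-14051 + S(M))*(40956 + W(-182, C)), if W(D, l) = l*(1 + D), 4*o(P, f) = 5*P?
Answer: -22335337167/40 ≈ -5.5838e+8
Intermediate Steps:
C = 67/10 (C = -67*(-1/10) = 67/10 ≈ 6.7000)
o(P, f) = 5*P/4 (o(P, f) = (5*P)/4 = 5*P/4)
S(a) = 5/4 (S(a) = (5*a/4)/a = 5/4)
(-14051 + S(M))*(40956 + W(-182, C)) = (-14051 + 5/4)*(40956 + 67*(1 - 182)/10) = -56199*(40956 + (67/10)*(-181))/4 = -56199*(40956 - 12127/10)/4 = -56199/4*397433/10 = -22335337167/40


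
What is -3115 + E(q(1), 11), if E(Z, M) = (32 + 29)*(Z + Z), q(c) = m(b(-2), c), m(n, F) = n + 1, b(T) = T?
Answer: -3237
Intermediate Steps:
m(n, F) = 1 + n
q(c) = -1 (q(c) = 1 - 2 = -1)
E(Z, M) = 122*Z (E(Z, M) = 61*(2*Z) = 122*Z)
-3115 + E(q(1), 11) = -3115 + 122*(-1) = -3115 - 122 = -3237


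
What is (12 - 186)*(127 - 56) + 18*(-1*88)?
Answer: -13938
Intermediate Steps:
(12 - 186)*(127 - 56) + 18*(-1*88) = -174*71 + 18*(-88) = -12354 - 1584 = -13938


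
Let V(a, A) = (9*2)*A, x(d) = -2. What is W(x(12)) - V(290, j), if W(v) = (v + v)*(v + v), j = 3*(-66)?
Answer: 3580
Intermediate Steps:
j = -198
V(a, A) = 18*A
W(v) = 4*v**2 (W(v) = (2*v)*(2*v) = 4*v**2)
W(x(12)) - V(290, j) = 4*(-2)**2 - 18*(-198) = 4*4 - 1*(-3564) = 16 + 3564 = 3580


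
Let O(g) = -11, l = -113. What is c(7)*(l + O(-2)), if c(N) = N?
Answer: -868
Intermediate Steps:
c(7)*(l + O(-2)) = 7*(-113 - 11) = 7*(-124) = -868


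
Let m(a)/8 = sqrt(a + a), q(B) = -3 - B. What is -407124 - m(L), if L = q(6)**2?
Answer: -407124 - 72*sqrt(2) ≈ -4.0723e+5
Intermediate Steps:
L = 81 (L = (-3 - 1*6)**2 = (-3 - 6)**2 = (-9)**2 = 81)
m(a) = 8*sqrt(2)*sqrt(a) (m(a) = 8*sqrt(a + a) = 8*sqrt(2*a) = 8*(sqrt(2)*sqrt(a)) = 8*sqrt(2)*sqrt(a))
-407124 - m(L) = -407124 - 8*sqrt(2)*sqrt(81) = -407124 - 8*sqrt(2)*9 = -407124 - 72*sqrt(2)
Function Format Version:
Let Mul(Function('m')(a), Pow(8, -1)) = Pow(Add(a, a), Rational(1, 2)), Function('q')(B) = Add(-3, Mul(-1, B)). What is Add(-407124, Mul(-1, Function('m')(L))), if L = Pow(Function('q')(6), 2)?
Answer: Add(-407124, Mul(-72, Pow(2, Rational(1, 2)))) ≈ -4.0723e+5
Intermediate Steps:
L = 81 (L = Pow(Add(-3, Mul(-1, 6)), 2) = Pow(Add(-3, -6), 2) = Pow(-9, 2) = 81)
Function('m')(a) = Mul(8, Pow(2, Rational(1, 2)), Pow(a, Rational(1, 2))) (Function('m')(a) = Mul(8, Pow(Add(a, a), Rational(1, 2))) = Mul(8, Pow(Mul(2, a), Rational(1, 2))) = Mul(8, Mul(Pow(2, Rational(1, 2)), Pow(a, Rational(1, 2)))) = Mul(8, Pow(2, Rational(1, 2)), Pow(a, Rational(1, 2))))
Add(-407124, Mul(-1, Function('m')(L))) = Add(-407124, Mul(-1, Mul(8, Pow(2, Rational(1, 2)), Pow(81, Rational(1, 2))))) = Add(-407124, Mul(-1, Mul(8, Pow(2, Rational(1, 2)), 9))) = Add(-407124, Mul(-1, Mul(72, Pow(2, Rational(1, 2))))) = Add(-407124, Mul(-72, Pow(2, Rational(1, 2))))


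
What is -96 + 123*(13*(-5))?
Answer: -8091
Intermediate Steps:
-96 + 123*(13*(-5)) = -96 + 123*(-65) = -96 - 7995 = -8091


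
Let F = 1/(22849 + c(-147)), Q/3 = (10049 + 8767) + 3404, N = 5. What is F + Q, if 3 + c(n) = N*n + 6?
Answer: 1474319221/22117 ≈ 66660.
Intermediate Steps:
c(n) = 3 + 5*n (c(n) = -3 + (5*n + 6) = -3 + (6 + 5*n) = 3 + 5*n)
Q = 66660 (Q = 3*((10049 + 8767) + 3404) = 3*(18816 + 3404) = 3*22220 = 66660)
F = 1/22117 (F = 1/(22849 + (3 + 5*(-147))) = 1/(22849 + (3 - 735)) = 1/(22849 - 732) = 1/22117 ≈ 4.5214e-5)
F + Q = 1/22117 + 66660 = 1474319221/22117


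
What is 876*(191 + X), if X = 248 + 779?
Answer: 1066968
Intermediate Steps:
X = 1027
876*(191 + X) = 876*(191 + 1027) = 876*1218 = 1066968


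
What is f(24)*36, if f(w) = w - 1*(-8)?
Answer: 1152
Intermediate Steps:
f(w) = 8 + w (f(w) = w + 8 = 8 + w)
f(24)*36 = (8 + 24)*36 = 32*36 = 1152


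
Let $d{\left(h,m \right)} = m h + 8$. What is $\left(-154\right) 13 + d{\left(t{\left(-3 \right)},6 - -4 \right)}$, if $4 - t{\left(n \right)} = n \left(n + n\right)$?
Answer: $-2134$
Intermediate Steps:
$t{\left(n \right)} = 4 - 2 n^{2}$ ($t{\left(n \right)} = 4 - n \left(n + n\right) = 4 - n 2 n = 4 - 2 n^{2}$)
$d{\left(h,m \right)} = 8 + h m$ ($d{\left(h,m \right)} = h m + 8 = 8 + h m$)
$\left(-154\right) 13 + d{\left(t{\left(-3 \right)},6 - -4 \right)} = \left(-154\right) 13 + \left(8 + \left(4 - 2 \left(-3\right)^{2}\right) \left(6 - -4\right)\right) = -2002 + \left(8 + \left(4 - 18\right) \left(6 + 4\right)\right) = -2002 + \left(8 + \left(4 - 18\right) 10\right) = -2002 + \left(8 - 140\right) = -2002 - 132 = -2134$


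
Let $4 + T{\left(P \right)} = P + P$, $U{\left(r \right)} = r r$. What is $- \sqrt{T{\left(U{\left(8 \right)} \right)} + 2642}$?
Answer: $- \sqrt{2766} \approx -52.593$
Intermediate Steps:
$U{\left(r \right)} = r^{2}$
$T{\left(P \right)} = -4 + 2 P$ ($T{\left(P \right)} = -4 + \left(P + P\right) = -4 + 2 P$)
$- \sqrt{T{\left(U{\left(8 \right)} \right)} + 2642} = - \sqrt{\left(-4 + 2 \cdot 8^{2}\right) + 2642} = - \sqrt{\left(-4 + 2 \cdot 64\right) + 2642} = - \sqrt{\left(-4 + 128\right) + 2642} = - \sqrt{124 + 2642} = - \sqrt{2766}$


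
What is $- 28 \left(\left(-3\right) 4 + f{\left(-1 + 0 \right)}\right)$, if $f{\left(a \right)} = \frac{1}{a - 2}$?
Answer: $\frac{1036}{3} \approx 345.33$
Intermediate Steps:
$f{\left(a \right)} = \frac{1}{-2 + a}$
$- 28 \left(\left(-3\right) 4 + f{\left(-1 + 0 \right)}\right) = - 28 \left(\left(-3\right) 4 + \frac{1}{-2 + \left(-1 + 0\right)}\right) = - 28 \left(-12 + \frac{1}{-2 - 1}\right) = - 28 \left(-12 + \frac{1}{-3}\right) = - 28 \left(-12 - \frac{1}{3}\right) = \left(-28\right) \left(- \frac{37}{3}\right) = \frac{1036}{3}$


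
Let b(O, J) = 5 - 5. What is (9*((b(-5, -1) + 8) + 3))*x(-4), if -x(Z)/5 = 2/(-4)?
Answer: 495/2 ≈ 247.50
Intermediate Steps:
x(Z) = 5/2 (x(Z) = -10/(-4) = -10*(-1)/4 = -5*(-½) = 5/2)
b(O, J) = 0
(9*((b(-5, -1) + 8) + 3))*x(-4) = (9*((0 + 8) + 3))*(5/2) = (9*(8 + 3))*(5/2) = (9*11)*(5/2) = 99*(5/2) = 495/2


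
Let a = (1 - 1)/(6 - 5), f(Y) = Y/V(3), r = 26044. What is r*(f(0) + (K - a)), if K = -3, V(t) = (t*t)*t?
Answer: -78132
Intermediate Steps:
V(t) = t³ (V(t) = t²*t = t³)
f(Y) = Y/27 (f(Y) = Y/(3³) = Y/27)
a = 0 (a = 0/1 = 0*1 = 0)
r*(f(0) + (K - a)) = 26044*((1/27)*0 + (-3 - 1*0)) = 26044*(0 + (-3 + 0)) = 26044*(0 - 3) = 26044*(-3) = -78132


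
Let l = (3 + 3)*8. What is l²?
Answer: 2304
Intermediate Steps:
l = 48 (l = 6*8 = 48)
l² = 48² = 2304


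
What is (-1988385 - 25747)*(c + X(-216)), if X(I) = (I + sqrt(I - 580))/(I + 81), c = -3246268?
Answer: 32692045183824/5 + 4028264*I*sqrt(199)/135 ≈ 6.5384e+12 + 4.2093e+5*I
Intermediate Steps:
X(I) = (I + sqrt(-580 + I))/(81 + I)
(-1988385 - 25747)*(c + X(-216)) = (-1988385 - 25747)*(-3246268 + (-216 + sqrt(-580 - 216))/(81 - 216)) = -2014132*(-3246268 + (-216 + sqrt(-796))/(-135)) = -2014132*(-3246268 - (-216 + 2*I*sqrt(199))/135) = -2014132*(-3246268 + (8/5 - 2*I*sqrt(199)/135)) = -2014132*(-16231332/5 - 2*I*sqrt(199)/135) = 32692045183824/5 + 4028264*I*sqrt(199)/135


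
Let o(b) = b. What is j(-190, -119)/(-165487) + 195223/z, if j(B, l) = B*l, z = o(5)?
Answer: 4615250793/118205 ≈ 39044.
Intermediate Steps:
z = 5
j(-190, -119)/(-165487) + 195223/z = -190*(-119)/(-165487) + 195223/5 = 22610*(-1/165487) + 195223*(1/5) = -3230/23641 + 195223/5 = 4615250793/118205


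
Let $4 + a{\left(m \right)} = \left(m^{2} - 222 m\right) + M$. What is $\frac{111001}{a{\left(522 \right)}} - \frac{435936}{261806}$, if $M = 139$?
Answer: $- \frac{19632850577}{20517081705} \approx -0.9569$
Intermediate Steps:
$a{\left(m \right)} = 135 + m^{2} - 222 m$ ($a{\left(m \right)} = -4 + \left(\left(m^{2} - 222 m\right) + 139\right) = -4 + \left(139 + m^{2} - 222 m\right) = 135 + m^{2} - 222 m$)
$\frac{111001}{a{\left(522 \right)}} - \frac{435936}{261806} = \frac{111001}{135 + 522^{2} - 115884} - \frac{435936}{261806} = \frac{111001}{135 + 272484 - 115884} - \frac{217968}{130903} = \frac{111001}{156735} - \frac{217968}{130903} = - \frac{19632850577}{20517081705}$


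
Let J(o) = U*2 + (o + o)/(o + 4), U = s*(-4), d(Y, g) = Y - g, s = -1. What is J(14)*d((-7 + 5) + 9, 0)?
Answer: 602/9 ≈ 66.889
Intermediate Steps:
U = 4 (U = -1*(-4) = 4)
J(o) = 8 + 2*o/(4 + o) (J(o) = 4*2 + (o + o)/(o + 4) = 8 + (2*o)/(4 + o) = 8 + 2*o/(4 + o))
J(14)*d((-7 + 5) + 9, 0) = (2*(16 + 5*14)/(4 + 14))*(((-7 + 5) + 9) - 1*0) = (2*(16 + 70)/18)*((-2 + 9) + 0) = (2*(1/18)*86)*(7 + 0) = (86/9)*7 = 602/9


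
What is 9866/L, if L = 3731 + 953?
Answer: 4933/2342 ≈ 2.1063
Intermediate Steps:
L = 4684
9866/L = 9866/4684 = 9866*(1/4684) = 4933/2342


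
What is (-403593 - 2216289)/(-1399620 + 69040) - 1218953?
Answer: -810955931429/665290 ≈ -1.2190e+6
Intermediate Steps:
(-403593 - 2216289)/(-1399620 + 69040) - 1218953 = -2619882/(-1330580) - 1218953 = -2619882*(-1/1330580) - 1218953 = 1309941/665290 - 1218953 = -810955931429/665290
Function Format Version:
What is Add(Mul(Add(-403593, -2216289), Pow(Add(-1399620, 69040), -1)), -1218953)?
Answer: Rational(-810955931429, 665290) ≈ -1.2190e+6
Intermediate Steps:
Add(Mul(Add(-403593, -2216289), Pow(Add(-1399620, 69040), -1)), -1218953) = Add(Mul(-2619882, Pow(-1330580, -1)), -1218953) = Add(Mul(-2619882, Rational(-1, 1330580)), -1218953) = Add(Rational(1309941, 665290), -1218953) = Rational(-810955931429, 665290)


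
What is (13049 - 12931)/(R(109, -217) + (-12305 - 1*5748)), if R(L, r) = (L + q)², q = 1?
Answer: -118/5953 ≈ -0.019822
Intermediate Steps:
R(L, r) = (1 + L)² (R(L, r) = (L + 1)² = (1 + L)²)
(13049 - 12931)/(R(109, -217) + (-12305 - 1*5748)) = (13049 - 12931)/((1 + 109)² + (-12305 - 1*5748)) = 118/(110² + (-12305 - 5748)) = 118/(12100 - 18053) = 118/(-5953) = 118*(-1/5953) = -118/5953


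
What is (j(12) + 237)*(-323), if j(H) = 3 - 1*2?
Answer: -76874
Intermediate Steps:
j(H) = 1 (j(H) = 3 - 2 = 1)
(j(12) + 237)*(-323) = (1 + 237)*(-323) = 238*(-323) = -76874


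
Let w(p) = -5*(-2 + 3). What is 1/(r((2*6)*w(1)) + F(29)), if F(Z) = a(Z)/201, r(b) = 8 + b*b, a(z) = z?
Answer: 201/725237 ≈ 0.00027715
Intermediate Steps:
w(p) = -5 (w(p) = -5*1 = -5)
r(b) = 8 + b²
F(Z) = Z/201
1/(r((2*6)*w(1)) + F(29)) = 1/((8 + ((2*6)*(-5))²) + (1/201)*29) = 1/((8 + (12*(-5))²) + 29/201) = 1/((8 + (-60)²) + 29/201) = 1/((8 + 3600) + 29/201) = 1/(3608 + 29/201) = 1/(725237/201) = 201/725237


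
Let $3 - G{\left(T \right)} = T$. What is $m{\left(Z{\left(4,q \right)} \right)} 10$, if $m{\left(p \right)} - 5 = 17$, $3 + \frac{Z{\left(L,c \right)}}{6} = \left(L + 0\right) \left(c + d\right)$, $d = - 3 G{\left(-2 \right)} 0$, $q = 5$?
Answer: $220$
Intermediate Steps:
$G{\left(T \right)} = 3 - T$
$d = 0$ ($d = - 3 \left(3 - -2\right) 0 = - 3 \left(3 + 2\right) 0 = \left(-3\right) 5 \cdot 0 = \left(-15\right) 0 = 0$)
$Z{\left(L,c \right)} = -18 + 6 L c$ ($Z{\left(L,c \right)} = -18 + 6 \left(L + 0\right) \left(c + 0\right) = -18 + 6 L c$)
$m{\left(p \right)} = 22$ ($m{\left(p \right)} = 5 + 17 = 22$)
$m{\left(Z{\left(4,q \right)} \right)} 10 = 22 \cdot 10 = 220$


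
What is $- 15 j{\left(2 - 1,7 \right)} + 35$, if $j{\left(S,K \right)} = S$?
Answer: $20$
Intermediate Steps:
$- 15 j{\left(2 - 1,7 \right)} + 35 = - 15 \left(2 - 1\right) + 35 = \left(-15\right) 1 + 35 = -15 + 35 = 20$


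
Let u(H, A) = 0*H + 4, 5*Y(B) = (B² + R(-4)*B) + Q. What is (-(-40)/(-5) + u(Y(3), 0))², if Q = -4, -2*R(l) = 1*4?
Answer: 16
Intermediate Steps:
R(l) = -2 (R(l) = -4/2 = -½*4 = -2)
Y(B) = -⅘ - 2*B/5 + B²/5 (Y(B) = ((B² - 2*B) - 4)/5 = (-4 + B² - 2*B)/5 = -⅘ - 2*B/5 + B²/5)
u(H, A) = 4 (u(H, A) = 0 + 4 = 4)
(-(-40)/(-5) + u(Y(3), 0))² = (-(-40)/(-5) + 4)² = (-(-40)*(-1)/5 + 4)² = (-5*8/5 + 4)² = (-8 + 4)² = (-4)² = 16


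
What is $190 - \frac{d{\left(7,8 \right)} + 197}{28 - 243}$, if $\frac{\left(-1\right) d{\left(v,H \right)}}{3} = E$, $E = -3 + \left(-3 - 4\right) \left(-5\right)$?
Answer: $\frac{40951}{215} \approx 190.47$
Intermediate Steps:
$E = 32$ ($E = -3 + \left(-3 - 4\right) \left(-5\right) = -3 - -35 = -3 + 35 = 32$)
$d{\left(v,H \right)} = -96$ ($d{\left(v,H \right)} = \left(-3\right) 32 = -96$)
$190 - \frac{d{\left(7,8 \right)} + 197}{28 - 243} = 190 - \frac{-96 + 197}{28 - 243} = 190 - \frac{101}{-215} = 190 - 101 \left(- \frac{1}{215}\right) = 190 - - \frac{101}{215} = 190 + \frac{101}{215} = \frac{40951}{215}$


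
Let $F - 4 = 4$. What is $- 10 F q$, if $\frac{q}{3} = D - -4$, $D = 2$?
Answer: $-1440$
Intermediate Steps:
$F = 8$ ($F = 4 + 4 = 8$)
$q = 18$ ($q = 3 \left(2 - -4\right) = 3 \left(2 + 4\right) = 3 \cdot 6 = 18$)
$- 10 F q = \left(-10\right) 8 \cdot 18 = \left(-80\right) 18 = -1440$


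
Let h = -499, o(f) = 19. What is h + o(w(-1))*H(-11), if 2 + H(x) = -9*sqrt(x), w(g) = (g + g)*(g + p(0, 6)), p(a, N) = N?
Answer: -537 - 171*I*sqrt(11) ≈ -537.0 - 567.14*I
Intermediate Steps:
w(g) = 2*g*(6 + g) (w(g) = (g + g)*(g + 6) = (2*g)*(6 + g) = 2*g*(6 + g))
H(x) = -2 - 9*sqrt(x)
h + o(w(-1))*H(-11) = -499 + 19*(-2 - 9*I*sqrt(11)) = -499 + (-38 - 171*I*sqrt(11)) = -537 - 171*I*sqrt(11)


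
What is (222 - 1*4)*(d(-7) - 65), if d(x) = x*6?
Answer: -23326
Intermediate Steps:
d(x) = 6*x
(222 - 1*4)*(d(-7) - 65) = (222 - 1*4)*(6*(-7) - 65) = (222 - 4)*(-42 - 65) = 218*(-107) = -23326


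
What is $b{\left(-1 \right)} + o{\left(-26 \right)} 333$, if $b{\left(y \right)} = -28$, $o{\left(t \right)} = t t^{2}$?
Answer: $-5852836$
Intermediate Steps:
$o{\left(t \right)} = t^{3}$
$b{\left(-1 \right)} + o{\left(-26 \right)} 333 = -28 + \left(-26\right)^{3} \cdot 333 = -28 - 5852808 = -5852836$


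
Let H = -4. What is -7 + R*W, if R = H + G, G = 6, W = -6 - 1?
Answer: -21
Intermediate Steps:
W = -7
R = 2 (R = -4 + 6 = 2)
-7 + R*W = -7 + 2*(-7) = -7 - 14 = -21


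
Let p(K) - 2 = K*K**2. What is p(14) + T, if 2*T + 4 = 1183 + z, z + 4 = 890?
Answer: 7557/2 ≈ 3778.5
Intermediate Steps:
z = 886 (z = -4 + 890 = 886)
p(K) = 2 + K**3 (p(K) = 2 + K*K**2 = 2 + K**3)
T = 2065/2 (T = -2 + (1183 + 886)/2 = -2 + (1/2)*2069 = -2 + 2069/2 = 2065/2 ≈ 1032.5)
p(14) + T = (2 + 14**3) + 2065/2 = (2 + 2744) + 2065/2 = 2746 + 2065/2 = 7557/2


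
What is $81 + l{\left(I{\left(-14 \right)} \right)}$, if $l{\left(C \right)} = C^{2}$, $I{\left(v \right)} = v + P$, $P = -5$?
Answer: $442$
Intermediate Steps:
$I{\left(v \right)} = -5 + v$ ($I{\left(v \right)} = v - 5 = -5 + v$)
$81 + l{\left(I{\left(-14 \right)} \right)} = 81 + \left(-5 - 14\right)^{2} = 81 + \left(-19\right)^{2} = 81 + 361 = 442$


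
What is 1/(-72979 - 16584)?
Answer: -1/89563 ≈ -1.1165e-5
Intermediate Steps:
1/(-72979 - 16584) = 1/(-89563) = -1/89563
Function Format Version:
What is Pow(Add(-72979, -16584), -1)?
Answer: Rational(-1, 89563) ≈ -1.1165e-5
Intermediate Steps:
Pow(Add(-72979, -16584), -1) = Pow(-89563, -1) = Rational(-1, 89563)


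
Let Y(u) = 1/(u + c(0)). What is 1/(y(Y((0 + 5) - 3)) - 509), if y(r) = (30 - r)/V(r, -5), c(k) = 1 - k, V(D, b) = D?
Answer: -1/420 ≈ -0.0023810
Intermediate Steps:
Y(u) = 1/(1 + u) (Y(u) = 1/(u + (1 - 1*0)) = 1/(u + (1 + 0)) = 1/(u + 1) = 1/(1 + u))
y(r) = (30 - r)/r
1/(y(Y((0 + 5) - 3)) - 509) = 1/((30 - 1/(1 + ((0 + 5) - 3)))/(1/(1 + ((0 + 5) - 3))) - 509) = 1/((30 - 1/(1 + (5 - 3)))/(1/(1 + (5 - 3))) - 509) = 1/((30 - 1/(1 + 2))/(1/(1 + 2)) - 509) = 1/((30 - 1/3)/(1/3) - 509) = 1/((30 - 1*⅓)/(⅓) - 509) = 1/(3*(30 - ⅓) - 509) = 1/(3*(89/3) - 509) = 1/(89 - 509) = 1/(-420) = -1/420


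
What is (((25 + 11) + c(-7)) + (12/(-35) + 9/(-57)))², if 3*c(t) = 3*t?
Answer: 359178304/442225 ≈ 812.21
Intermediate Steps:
c(t) = t (c(t) = (3*t)/3 = t)
(((25 + 11) + c(-7)) + (12/(-35) + 9/(-57)))² = (((25 + 11) - 7) + (12/(-35) + 9/(-57)))² = ((36 - 7) + (12*(-1/35) + 9*(-1/57)))² = (29 + (-12/35 - 3/19))² = (29 - 333/665)² = (18952/665)² = 359178304/442225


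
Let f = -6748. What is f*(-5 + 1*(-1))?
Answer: 40488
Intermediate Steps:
f*(-5 + 1*(-1)) = -6748*(-5 + 1*(-1)) = -6748*(-5 - 1) = -6748*(-6) = 40488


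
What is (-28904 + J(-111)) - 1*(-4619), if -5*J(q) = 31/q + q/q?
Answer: -2695651/111 ≈ -24285.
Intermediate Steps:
J(q) = -1/5 - 31/(5*q) (J(q) = -(31/q + q/q)/5 = -(31/q + 1)/5 = -(1 + 31/q)/5 = -1/5 - 31/(5*q))
(-28904 + J(-111)) - 1*(-4619) = (-28904 + (1/5)*(-31 - 1*(-111))/(-111)) - 1*(-4619) = (-28904 + (1/5)*(-1/111)*(-31 + 111)) + 4619 = (-28904 + (1/5)*(-1/111)*80) + 4619 = (-28904 - 16/111) + 4619 = -3208360/111 + 4619 = -2695651/111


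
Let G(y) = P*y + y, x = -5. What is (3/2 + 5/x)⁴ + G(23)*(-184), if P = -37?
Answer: 2437633/16 ≈ 1.5235e+5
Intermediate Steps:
G(y) = -36*y (G(y) = -37*y + y = -36*y)
(3/2 + 5/x)⁴ + G(23)*(-184) = (3/2 + 5/(-5))⁴ - 36*23*(-184) = (3*(½) + 5*(-⅕))⁴ - 828*(-184) = (3/2 - 1)⁴ + 152352 = (½)⁴ + 152352 = 1/16 + 152352 = 2437633/16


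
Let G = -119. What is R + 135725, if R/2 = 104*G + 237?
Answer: 111447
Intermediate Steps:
R = -24278 (R = 2*(104*(-119) + 237) = 2*(-12376 + 237) = 2*(-12139) = -24278)
R + 135725 = -24278 + 135725 = 111447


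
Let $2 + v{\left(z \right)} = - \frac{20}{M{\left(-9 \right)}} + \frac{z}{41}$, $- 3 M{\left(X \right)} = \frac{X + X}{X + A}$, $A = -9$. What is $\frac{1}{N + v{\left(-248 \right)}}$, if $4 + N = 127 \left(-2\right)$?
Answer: $- \frac{41}{8448} \approx -0.0048532$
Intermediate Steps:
$M{\left(X \right)} = - \frac{2 X}{3 \left(-9 + X\right)}$ ($M{\left(X \right)} = - \frac{\left(X + X\right) \frac{1}{X - 9}}{3} = - \frac{2 X \frac{1}{-9 + X}}{3} = - \frac{2 X}{3 \left(-9 + X\right)}$)
$v{\left(z \right)} = 58 + \frac{z}{41}$ ($v{\left(z \right)} = -2 + \left(- \frac{20}{\left(-2\right) \left(-9\right) \frac{1}{-27 + 3 \left(-9\right)}} + \frac{z}{41}\right) = -2 + \left(- \frac{20}{\left(-2\right) \left(-9\right) \frac{1}{-27 - 27}} + z \frac{1}{41}\right) = -2 + \left(- \frac{20}{\left(-2\right) \left(-9\right) \frac{1}{-54}} + \frac{z}{41}\right) = -2 + \left(- \frac{20}{\left(-2\right) \left(-9\right) \left(- \frac{1}{54}\right)} + \frac{z}{41}\right) = -2 + \left(- \frac{20}{- \frac{1}{3}} + \frac{z}{41}\right) = -2 + \left(\left(-20\right) \left(-3\right) + \frac{z}{41}\right) = -2 + \left(60 + \frac{z}{41}\right) = 58 + \frac{z}{41}$)
$N = -258$ ($N = -4 + 127 \left(-2\right) = -4 - 254 = -258$)
$\frac{1}{N + v{\left(-248 \right)}} = \frac{1}{-258 + \left(58 + \frac{1}{41} \left(-248\right)\right)} = \frac{1}{-258 + \left(58 - \frac{248}{41}\right)} = \frac{1}{-258 + \frac{2130}{41}} = \frac{1}{- \frac{8448}{41}} = - \frac{41}{8448}$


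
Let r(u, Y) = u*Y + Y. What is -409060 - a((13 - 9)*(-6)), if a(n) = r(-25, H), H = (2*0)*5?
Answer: -409060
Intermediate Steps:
H = 0 (H = 0*5 = 0)
r(u, Y) = Y + Y*u (r(u, Y) = Y*u + Y = Y + Y*u)
a(n) = 0 (a(n) = 0*(1 - 25) = 0*(-24) = 0)
-409060 - a((13 - 9)*(-6)) = -409060 - 1*0 = -409060 + 0 = -409060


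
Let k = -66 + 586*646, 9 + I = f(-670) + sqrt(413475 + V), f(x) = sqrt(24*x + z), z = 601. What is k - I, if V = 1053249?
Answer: 378499 - 2*sqrt(366681) - I*sqrt(15479) ≈ 3.7729e+5 - 124.41*I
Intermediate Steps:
f(x) = sqrt(601 + 24*x) (f(x) = sqrt(24*x + 601) = sqrt(601 + 24*x))
I = -9 + 2*sqrt(366681) + I*sqrt(15479) (I = -9 + (sqrt(601 + 24*(-670)) + sqrt(413475 + 1053249)) = -9 + (sqrt(601 - 16080) + sqrt(1466724)) = -9 + (sqrt(-15479) + 2*sqrt(366681)) = -9 + (I*sqrt(15479) + 2*sqrt(366681)) = -9 + (2*sqrt(366681) + I*sqrt(15479)) = -9 + 2*sqrt(366681) + I*sqrt(15479) ≈ 1202.1 + 124.41*I)
k = 378490 (k = -66 + 378556 = 378490)
k - I = 378490 - (-9 + 2*sqrt(366681) + I*sqrt(15479)) = 378490 + (9 - 2*sqrt(366681) - I*sqrt(15479)) = 378499 - 2*sqrt(366681) - I*sqrt(15479)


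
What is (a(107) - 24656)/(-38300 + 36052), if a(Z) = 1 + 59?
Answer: 6149/562 ≈ 10.941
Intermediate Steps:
a(Z) = 60
(a(107) - 24656)/(-38300 + 36052) = (60 - 24656)/(-38300 + 36052) = -24596/(-2248) = -24596*(-1/2248) = 6149/562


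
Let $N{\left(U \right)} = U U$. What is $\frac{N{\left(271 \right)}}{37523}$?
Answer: $\frac{73441}{37523} \approx 1.9572$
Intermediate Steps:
$N{\left(U \right)} = U^{2}$
$\frac{N{\left(271 \right)}}{37523} = \frac{271^{2}}{37523} = 73441 \cdot \frac{1}{37523} = \frac{73441}{37523}$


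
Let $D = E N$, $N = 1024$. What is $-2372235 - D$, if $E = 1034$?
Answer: $-3431051$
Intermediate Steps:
$D = 1058816$ ($D = 1034 \cdot 1024 = 1058816$)
$-2372235 - D = -2372235 - 1058816 = -3431051$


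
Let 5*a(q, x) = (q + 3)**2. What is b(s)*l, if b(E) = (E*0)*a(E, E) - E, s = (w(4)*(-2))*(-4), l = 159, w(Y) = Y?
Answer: -5088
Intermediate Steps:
a(q, x) = (3 + q)**2/5 (a(q, x) = (q + 3)**2/5 = (3 + q)**2/5)
s = 32 (s = (4*(-2))*(-4) = -8*(-4) = 32)
b(E) = -E (b(E) = (E*0)*((3 + E)**2/5) - E = 0*((3 + E)**2/5) - E = 0 - E = -E)
b(s)*l = -1*32*159 = -32*159 = -5088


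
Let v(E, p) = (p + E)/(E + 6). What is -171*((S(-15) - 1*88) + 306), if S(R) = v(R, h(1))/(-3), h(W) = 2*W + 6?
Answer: -111701/3 ≈ -37234.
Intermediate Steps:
h(W) = 6 + 2*W
v(E, p) = (E + p)/(6 + E)
S(R) = -(8 + R)/(3*(6 + R)) (S(R) = ((R + (6 + 2*1))/(6 + R))/(-3) = ((R + (6 + 2))/(6 + R))*(-1/3) = ((R + 8)/(6 + R))*(-1/3) = ((8 + R)/(6 + R))*(-1/3) = -(8 + R)/(3*(6 + R)))
-171*((S(-15) - 1*88) + 306) = -171*(((-8 - 1*(-15))/(3*(6 - 15)) - 1*88) + 306) = -171*(((1/3)*(-8 + 15)/(-9) - 88) + 306) = -171*(((1/3)*(-1/9)*7 - 88) + 306) = -171*((-7/27 - 88) + 306) = -171*(-2383/27 + 306) = -171*5879/27 = -111701/3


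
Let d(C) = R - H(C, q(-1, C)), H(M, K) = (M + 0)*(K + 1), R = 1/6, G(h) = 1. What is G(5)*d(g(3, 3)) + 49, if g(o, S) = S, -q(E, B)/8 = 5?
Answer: 997/6 ≈ 166.17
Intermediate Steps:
q(E, B) = -40 (q(E, B) = -8*5 = -40)
R = ⅙ ≈ 0.16667
H(M, K) = M*(1 + K)
d(C) = ⅙ + 39*C (d(C) = ⅙ - C*(1 - 40) = ⅙ - C*(-39) = ⅙ - (-39)*C = ⅙ + 39*C)
G(5)*d(g(3, 3)) + 49 = 1*(⅙ + 39*3) + 49 = 1*(⅙ + 117) + 49 = 1*(703/6) + 49 = 703/6 + 49 = 997/6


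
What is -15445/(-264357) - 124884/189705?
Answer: -10027988621/16716614895 ≈ -0.59988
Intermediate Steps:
-15445/(-264357) - 124884/189705 = -15445*(-1/264357) - 124884*1/189705 = 15445/264357 - 41628/63235 = -10027988621/16716614895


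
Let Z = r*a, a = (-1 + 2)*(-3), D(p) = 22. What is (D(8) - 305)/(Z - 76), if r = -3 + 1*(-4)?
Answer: 283/55 ≈ 5.1455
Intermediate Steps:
r = -7 (r = -3 - 4 = -7)
a = -3 (a = 1*(-3) = -3)
Z = 21 (Z = -7*(-3) = 21)
(D(8) - 305)/(Z - 76) = (22 - 305)/(21 - 76) = -283/(-55) = -283*(-1/55) = 283/55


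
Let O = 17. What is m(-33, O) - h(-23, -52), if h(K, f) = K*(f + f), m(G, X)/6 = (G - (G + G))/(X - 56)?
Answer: -31162/13 ≈ -2397.1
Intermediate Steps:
m(G, X) = -6*G/(-56 + X) (m(G, X) = 6*((G - (G + G))/(X - 56)) = 6*((G - 2*G)/(-56 + X)) = 6*((-G)/(-56 + X)) = 6*(-G/(-56 + X)) = -6*G/(-56 + X))
h(K, f) = 2*K*f (h(K, f) = K*(2*f) = 2*K*f)
m(-33, O) - h(-23, -52) = -6*(-33)/(-56 + 17) - 2*(-23)*(-52) = -6*(-33)/(-39) - 1*2392 = -6*(-33)*(-1/39) - 2392 = -66/13 - 2392 = -31162/13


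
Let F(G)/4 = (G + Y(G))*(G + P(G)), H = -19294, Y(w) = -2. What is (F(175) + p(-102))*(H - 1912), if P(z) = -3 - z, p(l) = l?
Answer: 46186668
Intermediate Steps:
F(G) = 24 - 12*G (F(G) = 4*((G - 2)*(G + (-3 - G))) = 4*((-2 + G)*(-3)) = 4*(6 - 3*G) = 24 - 12*G)
(F(175) + p(-102))*(H - 1912) = ((24 - 12*175) - 102)*(-19294 - 1912) = ((24 - 2100) - 102)*(-21206) = (-2076 - 102)*(-21206) = -2178*(-21206) = 46186668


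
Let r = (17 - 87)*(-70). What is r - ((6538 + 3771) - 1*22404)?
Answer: 16995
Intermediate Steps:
r = 4900 (r = -70*(-70) = 4900)
r - ((6538 + 3771) - 1*22404) = 4900 - ((6538 + 3771) - 1*22404) = 4900 - (10309 - 22404) = 4900 - 1*(-12095) = 4900 + 12095 = 16995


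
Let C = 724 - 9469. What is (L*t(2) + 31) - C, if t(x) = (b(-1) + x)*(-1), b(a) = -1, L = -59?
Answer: 8835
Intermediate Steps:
t(x) = 1 - x (t(x) = (-1 + x)*(-1) = 1 - x)
C = -8745
(L*t(2) + 31) - C = (-59*(1 - 1*2) + 31) - 1*(-8745) = (-59*(1 - 2) + 31) + 8745 = (-59*(-1) + 31) + 8745 = (59 + 31) + 8745 = 90 + 8745 = 8835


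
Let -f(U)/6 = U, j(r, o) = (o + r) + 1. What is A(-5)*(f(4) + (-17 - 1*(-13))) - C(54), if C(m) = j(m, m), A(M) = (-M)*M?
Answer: 591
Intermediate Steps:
j(r, o) = 1 + o + r
A(M) = -M**2
C(m) = 1 + 2*m (C(m) = 1 + m + m = 1 + 2*m)
f(U) = -6*U
A(-5)*(f(4) + (-17 - 1*(-13))) - C(54) = (-1*(-5)**2)*(-6*4 + (-17 - 1*(-13))) - (1 + 2*54) = (-1*25)*(-24 + (-17 + 13)) - (1 + 108) = -25*(-24 - 4) - 1*109 = -25*(-28) - 109 = 700 - 109 = 591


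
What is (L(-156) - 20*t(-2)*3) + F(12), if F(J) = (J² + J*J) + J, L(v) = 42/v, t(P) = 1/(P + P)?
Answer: 8183/26 ≈ 314.73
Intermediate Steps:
t(P) = 1/(2*P)
F(J) = J + 2*J² (F(J) = (J² + J²) + J = 2*J² + J = J + 2*J²)
(L(-156) - 20*t(-2)*3) + F(12) = (42/(-156) - 10/(-2)*3) + 12*(1 + 2*12) = (42*(-1/156) - 10*(-1)/2*3) + 12*(1 + 24) = (-7/26 - 20*(-¼)*3) + 12*25 = (-7/26 + 5*3) + 300 = (-7/26 + 15) + 300 = 383/26 + 300 = 8183/26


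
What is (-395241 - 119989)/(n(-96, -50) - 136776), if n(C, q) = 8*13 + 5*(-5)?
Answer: 515230/136697 ≈ 3.7691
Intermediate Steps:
n(C, q) = 79 (n(C, q) = 104 - 25 = 79)
(-395241 - 119989)/(n(-96, -50) - 136776) = (-395241 - 119989)/(79 - 136776) = -515230/(-136697) = -515230*(-1/136697) = 515230/136697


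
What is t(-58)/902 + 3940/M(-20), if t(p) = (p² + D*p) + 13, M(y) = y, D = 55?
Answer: -16137/82 ≈ -196.79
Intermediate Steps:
t(p) = 13 + p² + 55*p (t(p) = (p² + 55*p) + 13 = 13 + p² + 55*p)
t(-58)/902 + 3940/M(-20) = (13 + (-58)² + 55*(-58))/902 + 3940/(-20) = (13 + 3364 - 3190)*(1/902) + 3940*(-1/20) = 187*(1/902) - 197 = 17/82 - 197 = -16137/82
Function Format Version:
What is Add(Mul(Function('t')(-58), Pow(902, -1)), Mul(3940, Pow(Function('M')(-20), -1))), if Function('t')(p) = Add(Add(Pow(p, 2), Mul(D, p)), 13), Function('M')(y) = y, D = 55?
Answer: Rational(-16137, 82) ≈ -196.79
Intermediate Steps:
Function('t')(p) = Add(13, Pow(p, 2), Mul(55, p)) (Function('t')(p) = Add(Add(Pow(p, 2), Mul(55, p)), 13) = Add(13, Pow(p, 2), Mul(55, p)))
Add(Mul(Function('t')(-58), Pow(902, -1)), Mul(3940, Pow(Function('M')(-20), -1))) = Add(Mul(Add(13, Pow(-58, 2), Mul(55, -58)), Pow(902, -1)), Mul(3940, Pow(-20, -1))) = Add(Mul(Add(13, 3364, -3190), Rational(1, 902)), Mul(3940, Rational(-1, 20))) = Add(Mul(187, Rational(1, 902)), -197) = Add(Rational(17, 82), -197) = Rational(-16137, 82)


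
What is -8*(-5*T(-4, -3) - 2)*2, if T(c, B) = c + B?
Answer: -528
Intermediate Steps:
T(c, B) = B + c
-8*(-5*T(-4, -3) - 2)*2 = -8*(-5*(-3 - 4) - 2)*2 = -8*(-5*(-7) - 2)*2 = -8*(35 - 2)*2 = -8*33*2 = -264*2 = -528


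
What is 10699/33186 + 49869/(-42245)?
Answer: -1202973379/1401942570 ≈ -0.85808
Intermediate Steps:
10699/33186 + 49869/(-42245) = 10699*(1/33186) + 49869*(-1/42245) = 10699/33186 - 49869/42245 = -1202973379/1401942570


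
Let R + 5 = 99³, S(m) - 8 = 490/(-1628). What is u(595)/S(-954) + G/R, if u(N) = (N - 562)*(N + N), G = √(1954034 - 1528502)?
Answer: 10655260/2089 + √106383/485147 ≈ 5100.6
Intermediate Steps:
G = 2*√106383 (G = √425532 = 2*√106383 ≈ 652.33)
S(m) = 6267/814 (S(m) = 8 + 490/(-1628) = 8 + 490*(-1/1628) = 8 - 245/814 = 6267/814)
R = 970294 (R = -5 + 99³ = -5 + 970299 = 970294)
u(N) = 2*N*(-562 + N) (u(N) = (-562 + N)*(2*N) = 2*N*(-562 + N))
u(595)/S(-954) + G/R = (2*595*(-562 + 595))/(6267/814) + (2*√106383)/970294 = (2*595*33)*(814/6267) + (2*√106383)*(1/970294) = 39270*(814/6267) + √106383/485147 = 10655260/2089 + √106383/485147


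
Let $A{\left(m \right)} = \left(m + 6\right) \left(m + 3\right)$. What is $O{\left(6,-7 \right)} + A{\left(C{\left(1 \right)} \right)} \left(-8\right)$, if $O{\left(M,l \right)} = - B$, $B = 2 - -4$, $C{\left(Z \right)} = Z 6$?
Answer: $-870$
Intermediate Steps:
$C{\left(Z \right)} = 6 Z$
$A{\left(m \right)} = \left(3 + m\right) \left(6 + m\right)$ ($A{\left(m \right)} = \left(6 + m\right) \left(3 + m\right) = \left(3 + m\right) \left(6 + m\right)$)
$B = 6$ ($B = 2 + 4 = 6$)
$O{\left(M,l \right)} = -6$ ($O{\left(M,l \right)} = \left(-1\right) 6 = -6$)
$O{\left(6,-7 \right)} + A{\left(C{\left(1 \right)} \right)} \left(-8\right) = -6 + \left(18 + \left(6 \cdot 1\right)^{2} + 9 \cdot 6 \cdot 1\right) \left(-8\right) = -6 + \left(18 + 6^{2} + 9 \cdot 6\right) \left(-8\right) = -6 + \left(18 + 36 + 54\right) \left(-8\right) = -6 + 108 \left(-8\right) = -6 - 864 = -870$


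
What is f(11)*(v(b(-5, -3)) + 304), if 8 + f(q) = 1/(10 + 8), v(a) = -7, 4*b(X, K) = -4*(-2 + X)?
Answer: -4719/2 ≈ -2359.5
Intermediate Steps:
b(X, K) = 2 - X (b(X, K) = (-4*(-2 + X))/4 = (8 - 4*X)/4 = 2 - X)
f(q) = -143/18 (f(q) = -8 + 1/(10 + 8) = -8 + 1/18 = -143/18)
f(11)*(v(b(-5, -3)) + 304) = -143*(-7 + 304)/18 = -143/18*297 = -4719/2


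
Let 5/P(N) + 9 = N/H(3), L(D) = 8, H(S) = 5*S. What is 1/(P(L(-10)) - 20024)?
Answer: -127/2543123 ≈ -4.9939e-5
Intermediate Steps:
P(N) = 5/(-9 + N/15) (P(N) = 5/(-9 + N/((5*3))) = 5/(-9 + N/15))
1/(P(L(-10)) - 20024) = 1/(75/(-135 + 8) - 20024) = 1/(75/(-127) - 20024) = 1/(75*(-1/127) - 20024) = 1/(-75/127 - 20024) = 1/(-2543123/127) = -127/2543123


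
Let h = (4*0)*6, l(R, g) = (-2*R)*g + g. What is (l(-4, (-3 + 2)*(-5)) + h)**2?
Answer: 2025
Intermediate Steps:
l(R, g) = g - 2*R*g (l(R, g) = -2*R*g + g = g - 2*R*g)
h = 0 (h = 0*6 = 0)
(l(-4, (-3 + 2)*(-5)) + h)**2 = (((-3 + 2)*(-5))*(1 - 2*(-4)) + 0)**2 = ((-1*(-5))*(1 + 8) + 0)**2 = (5*9 + 0)**2 = (45 + 0)**2 = 45**2 = 2025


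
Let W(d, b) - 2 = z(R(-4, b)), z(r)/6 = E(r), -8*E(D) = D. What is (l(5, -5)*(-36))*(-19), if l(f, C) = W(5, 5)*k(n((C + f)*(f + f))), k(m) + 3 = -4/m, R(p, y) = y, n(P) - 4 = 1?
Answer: 22743/5 ≈ 4548.6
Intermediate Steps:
n(P) = 5 (n(P) = 4 + 1 = 5)
E(D) = -D/8
z(r) = -3*r/4 (z(r) = 6*(-r/8) = -3*r/4)
k(m) = -3 - 4/m
W(d, b) = 2 - 3*b/4
l(f, C) = 133/20 (l(f, C) = (2 - ¾*5)*(-3 - 4/5) = (2 - 15/4)*(-3 - 4*⅕) = -7*(-3 - ⅘)/4 = -7/4*(-19/5) = 133/20)
(l(5, -5)*(-36))*(-19) = ((133/20)*(-36))*(-19) = -1197/5*(-19) = 22743/5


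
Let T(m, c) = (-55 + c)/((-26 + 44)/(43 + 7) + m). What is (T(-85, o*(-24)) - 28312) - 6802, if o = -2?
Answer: -74301049/2116 ≈ -35114.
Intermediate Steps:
T(m, c) = (-55 + c)/(9/25 + m) (T(m, c) = (-55 + c)/(18/50 + m) = (-55 + c)/(18*(1/50) + m) = (-55 + c)/(9/25 + m))
(T(-85, o*(-24)) - 28312) - 6802 = (25*(-55 - 2*(-24))/(9 + 25*(-85)) - 28312) - 6802 = (25*(-55 + 48)/(9 - 2125) - 28312) - 6802 = (25*(-7)/(-2116) - 28312) - 6802 = (25*(-1/2116)*(-7) - 28312) - 6802 = (175/2116 - 28312) - 6802 = -59908017/2116 - 6802 = -74301049/2116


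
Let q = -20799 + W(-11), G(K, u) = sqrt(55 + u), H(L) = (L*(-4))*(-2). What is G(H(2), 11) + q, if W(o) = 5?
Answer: -20794 + sqrt(66) ≈ -20786.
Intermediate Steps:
H(L) = 8*L (H(L) = -4*L*(-2) = 8*L)
q = -20794 (q = -20799 + 5 = -20794)
G(H(2), 11) + q = sqrt(55 + 11) - 20794 = sqrt(66) - 20794 = -20794 + sqrt(66)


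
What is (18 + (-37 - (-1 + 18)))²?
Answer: 1296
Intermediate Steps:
(18 + (-37 - (-1 + 18)))² = (18 + (-37 - 1*17))² = (18 + (-37 - 17))² = (18 - 54)² = (-36)² = 1296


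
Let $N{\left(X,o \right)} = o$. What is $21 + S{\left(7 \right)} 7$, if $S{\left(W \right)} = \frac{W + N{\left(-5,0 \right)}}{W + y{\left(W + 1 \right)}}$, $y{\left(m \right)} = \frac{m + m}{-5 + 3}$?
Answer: $-28$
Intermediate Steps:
$y{\left(m \right)} = - m$ ($y{\left(m \right)} = \frac{2 m}{-2} = 2 m \left(- \frac{1}{2}\right) = - m$)
$S{\left(W \right)} = - W$ ($S{\left(W \right)} = \frac{W + 0}{W - \left(W + 1\right)} = \frac{W}{W - \left(1 + W\right)} = \frac{W}{-1} = W \left(-1\right) = - W$)
$21 + S{\left(7 \right)} 7 = 21 + \left(-1\right) 7 \cdot 7 = 21 - 49 = -28$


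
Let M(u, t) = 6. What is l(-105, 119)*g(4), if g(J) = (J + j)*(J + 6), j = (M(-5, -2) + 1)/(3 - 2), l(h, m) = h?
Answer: -11550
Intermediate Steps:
j = 7 (j = (6 + 1)/(3 - 2) = 7/1 = 7*1 = 7)
g(J) = (6 + J)*(7 + J) (g(J) = (J + 7)*(J + 6) = (7 + J)*(6 + J) = (6 + J)*(7 + J))
l(-105, 119)*g(4) = -105*(42 + 4² + 13*4) = -105*(42 + 16 + 52) = -105*110 = -11550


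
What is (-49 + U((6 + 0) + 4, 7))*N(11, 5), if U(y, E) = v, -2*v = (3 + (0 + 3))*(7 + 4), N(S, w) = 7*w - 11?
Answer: -1968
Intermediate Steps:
N(S, w) = -11 + 7*w
v = -33 (v = -(3 + (0 + 3))*(7 + 4)/2 = -(3 + 3)*11/2 = -3*11 = -½*66 = -33)
U(y, E) = -33
(-49 + U((6 + 0) + 4, 7))*N(11, 5) = (-49 - 33)*(-11 + 7*5) = -82*(-11 + 35) = -82*24 = -1968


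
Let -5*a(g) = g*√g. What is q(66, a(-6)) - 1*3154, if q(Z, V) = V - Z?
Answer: -3220 + 6*I*√6/5 ≈ -3220.0 + 2.9394*I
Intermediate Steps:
a(g) = -g^(3/2)/5 (a(g) = -g*√g/5 = -g^(3/2)/5)
q(66, a(-6)) - 1*3154 = (-(-6)*I*√6/5 - 1*66) - 1*3154 = (-(-6)*I*√6/5 - 66) - 3154 = (6*I*√6/5 - 66) - 3154 = (-66 + 6*I*√6/5) - 3154 = -3220 + 6*I*√6/5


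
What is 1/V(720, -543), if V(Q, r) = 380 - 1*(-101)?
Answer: 1/481 ≈ 0.0020790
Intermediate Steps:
V(Q, r) = 481 (V(Q, r) = 380 + 101 = 481)
1/V(720, -543) = 1/481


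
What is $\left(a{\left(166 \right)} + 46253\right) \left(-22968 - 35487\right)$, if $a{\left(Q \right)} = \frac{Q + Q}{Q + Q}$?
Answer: $-2703777570$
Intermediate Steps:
$a{\left(Q \right)} = 1$ ($a{\left(Q \right)} = \frac{2 Q}{2 Q} = 2 Q \frac{1}{2 Q} = 1$)
$\left(a{\left(166 \right)} + 46253\right) \left(-22968 - 35487\right) = \left(1 + 46253\right) \left(-22968 - 35487\right) = 46254 \left(-58455\right) = -2703777570$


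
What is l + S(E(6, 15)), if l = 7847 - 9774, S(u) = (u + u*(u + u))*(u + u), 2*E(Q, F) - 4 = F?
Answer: 1683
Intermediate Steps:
E(Q, F) = 2 + F/2
S(u) = 2*u*(u + 2*u²) (S(u) = (u + u*(2*u))*(2*u) = (u + 2*u²)*(2*u) = 2*u*(u + 2*u²))
l = -1927
l + S(E(6, 15)) = -1927 + (2 + (½)*15)²*(2 + 4*(2 + (½)*15)) = -1927 + (2 + 15/2)²*(2 + 4*(2 + 15/2)) = -1927 + (19/2)²*(2 + 4*(19/2)) = -1927 + 361*(2 + 38)/4 = -1927 + (361/4)*40 = -1927 + 3610 = 1683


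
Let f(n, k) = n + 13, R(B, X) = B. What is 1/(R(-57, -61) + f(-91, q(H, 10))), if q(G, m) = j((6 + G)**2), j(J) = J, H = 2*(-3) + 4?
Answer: -1/135 ≈ -0.0074074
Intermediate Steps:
H = -2 (H = -6 + 4 = -2)
q(G, m) = (6 + G)**2
f(n, k) = 13 + n
1/(R(-57, -61) + f(-91, q(H, 10))) = 1/(-57 + (13 - 91)) = 1/(-57 - 78) = 1/(-135) = -1/135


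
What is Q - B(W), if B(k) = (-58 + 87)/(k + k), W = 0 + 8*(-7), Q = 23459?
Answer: 2627437/112 ≈ 23459.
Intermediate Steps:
W = -56 (W = 0 - 56 = -56)
B(k) = 29/(2*k) (B(k) = 29/((2*k)) = 29*(1/(2*k)) = 29/(2*k))
Q - B(W) = 23459 - 29/(2*(-56)) = 23459 - 29*(-1)/(2*56) = 23459 - 1*(-29/112) = 23459 + 29/112 = 2627437/112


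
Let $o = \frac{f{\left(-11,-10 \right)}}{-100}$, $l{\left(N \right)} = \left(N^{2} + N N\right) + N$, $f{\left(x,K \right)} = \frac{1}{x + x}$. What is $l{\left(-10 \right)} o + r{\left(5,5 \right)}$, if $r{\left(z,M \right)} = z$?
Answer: $\frac{1119}{220} \approx 5.0864$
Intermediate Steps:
$f{\left(x,K \right)} = \frac{1}{2 x}$
$l{\left(N \right)} = N + 2 N^{2}$ ($l{\left(N \right)} = \left(N^{2} + N^{2}\right) + N = 2 N^{2} + N = N + 2 N^{2}$)
$o = \frac{1}{2200}$ ($o = \frac{\frac{1}{2} \frac{1}{-11}}{-100} = \frac{1}{2} \left(- \frac{1}{11}\right) \left(- \frac{1}{100}\right) = \left(- \frac{1}{22}\right) \left(- \frac{1}{100}\right) = \frac{1}{2200} \approx 0.00045455$)
$l{\left(-10 \right)} o + r{\left(5,5 \right)} = - 10 \left(1 + 2 \left(-10\right)\right) \frac{1}{2200} + 5 = - 10 \left(1 - 20\right) \frac{1}{2200} + 5 = \left(-10\right) \left(-19\right) \frac{1}{2200} + 5 = 190 \cdot \frac{1}{2200} + 5 = \frac{19}{220} + 5 = \frac{1119}{220}$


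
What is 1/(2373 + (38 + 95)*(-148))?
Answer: -1/17311 ≈ -5.7767e-5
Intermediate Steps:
1/(2373 + (38 + 95)*(-148)) = 1/(2373 + 133*(-148)) = 1/(2373 - 19684) = 1/(-17311) = -1/17311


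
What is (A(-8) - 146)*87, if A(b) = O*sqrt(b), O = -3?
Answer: -12702 - 522*I*sqrt(2) ≈ -12702.0 - 738.22*I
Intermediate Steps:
A(b) = -3*sqrt(b)
(A(-8) - 146)*87 = (-6*I*sqrt(2) - 146)*87 = (-146 - 6*I*sqrt(2))*87 = -12702 - 522*I*sqrt(2)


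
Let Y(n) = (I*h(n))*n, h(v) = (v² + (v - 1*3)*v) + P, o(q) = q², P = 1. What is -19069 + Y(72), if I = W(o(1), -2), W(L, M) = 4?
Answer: 2904995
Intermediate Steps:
h(v) = 1 + v² + v*(-3 + v) (h(v) = (v² + (v - 1*3)*v) + 1 = (v² + (v - 3)*v) + 1 = (v² + (-3 + v)*v) + 1 = (v² + v*(-3 + v)) + 1 = 1 + v² + v*(-3 + v))
I = 4
Y(n) = n*(4 - 12*n + 8*n²) (Y(n) = (4*(1 - 3*n + 2*n²))*n = (4 - 12*n + 8*n²)*n = n*(4 - 12*n + 8*n²))
-19069 + Y(72) = -19069 + 4*72*(1 - 3*72 + 2*72²) = -19069 + 4*72*(1 - 216 + 2*5184) = -19069 + 4*72*(1 - 216 + 10368) = -19069 + 4*72*10153 = -19069 + 2924064 = 2904995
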